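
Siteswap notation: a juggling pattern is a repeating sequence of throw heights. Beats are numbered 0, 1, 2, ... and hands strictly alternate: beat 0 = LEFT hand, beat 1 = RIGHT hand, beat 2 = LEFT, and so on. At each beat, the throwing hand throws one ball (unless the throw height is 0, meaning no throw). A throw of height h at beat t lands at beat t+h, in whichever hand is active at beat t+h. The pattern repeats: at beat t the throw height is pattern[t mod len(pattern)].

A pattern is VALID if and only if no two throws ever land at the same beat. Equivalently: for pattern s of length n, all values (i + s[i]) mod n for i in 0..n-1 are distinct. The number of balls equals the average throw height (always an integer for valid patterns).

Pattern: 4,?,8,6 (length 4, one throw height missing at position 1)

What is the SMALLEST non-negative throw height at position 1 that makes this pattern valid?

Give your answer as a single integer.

i=0: (0 + 4) mod 4 = 0
i=1: s[i]=? (unknown)
i=2: (2 + 8) mod 4 = 2
i=3: (3 + 6) mod 4 = 1
Known residues: [0, 1, 2]; need a permutation of 0..3, so missing residue r = 3
Need (1 + s) mod 4 = 3; smallest s = (3 - 1) mod 4 = 2

Answer: 2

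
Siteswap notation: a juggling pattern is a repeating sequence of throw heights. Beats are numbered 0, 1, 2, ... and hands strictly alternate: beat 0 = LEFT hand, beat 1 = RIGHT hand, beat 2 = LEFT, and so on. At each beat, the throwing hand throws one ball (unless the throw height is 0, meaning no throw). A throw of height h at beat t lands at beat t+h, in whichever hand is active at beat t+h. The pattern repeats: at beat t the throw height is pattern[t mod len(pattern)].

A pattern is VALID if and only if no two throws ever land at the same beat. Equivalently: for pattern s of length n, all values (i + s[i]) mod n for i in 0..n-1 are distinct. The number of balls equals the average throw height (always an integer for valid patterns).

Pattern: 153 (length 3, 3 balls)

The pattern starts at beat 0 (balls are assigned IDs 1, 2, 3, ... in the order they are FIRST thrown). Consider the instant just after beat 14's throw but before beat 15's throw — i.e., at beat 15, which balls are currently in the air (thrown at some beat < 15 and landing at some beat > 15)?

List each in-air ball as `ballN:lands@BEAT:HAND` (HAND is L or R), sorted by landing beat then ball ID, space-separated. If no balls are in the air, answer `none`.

Beat 0 (L): throw ball1 h=1 -> lands@1:R; in-air after throw: [b1@1:R]
Beat 1 (R): throw ball1 h=5 -> lands@6:L; in-air after throw: [b1@6:L]
Beat 2 (L): throw ball2 h=3 -> lands@5:R; in-air after throw: [b2@5:R b1@6:L]
Beat 3 (R): throw ball3 h=1 -> lands@4:L; in-air after throw: [b3@4:L b2@5:R b1@6:L]
Beat 4 (L): throw ball3 h=5 -> lands@9:R; in-air after throw: [b2@5:R b1@6:L b3@9:R]
Beat 5 (R): throw ball2 h=3 -> lands@8:L; in-air after throw: [b1@6:L b2@8:L b3@9:R]
Beat 6 (L): throw ball1 h=1 -> lands@7:R; in-air after throw: [b1@7:R b2@8:L b3@9:R]
Beat 7 (R): throw ball1 h=5 -> lands@12:L; in-air after throw: [b2@8:L b3@9:R b1@12:L]
Beat 8 (L): throw ball2 h=3 -> lands@11:R; in-air after throw: [b3@9:R b2@11:R b1@12:L]
Beat 9 (R): throw ball3 h=1 -> lands@10:L; in-air after throw: [b3@10:L b2@11:R b1@12:L]
Beat 10 (L): throw ball3 h=5 -> lands@15:R; in-air after throw: [b2@11:R b1@12:L b3@15:R]
Beat 11 (R): throw ball2 h=3 -> lands@14:L; in-air after throw: [b1@12:L b2@14:L b3@15:R]
Beat 12 (L): throw ball1 h=1 -> lands@13:R; in-air after throw: [b1@13:R b2@14:L b3@15:R]
Beat 13 (R): throw ball1 h=5 -> lands@18:L; in-air after throw: [b2@14:L b3@15:R b1@18:L]
Beat 14 (L): throw ball2 h=3 -> lands@17:R; in-air after throw: [b3@15:R b2@17:R b1@18:L]
Beat 15 (R): throw ball3 h=1 -> lands@16:L; in-air after throw: [b3@16:L b2@17:R b1@18:L]

Answer: ball2:lands@17:R ball1:lands@18:L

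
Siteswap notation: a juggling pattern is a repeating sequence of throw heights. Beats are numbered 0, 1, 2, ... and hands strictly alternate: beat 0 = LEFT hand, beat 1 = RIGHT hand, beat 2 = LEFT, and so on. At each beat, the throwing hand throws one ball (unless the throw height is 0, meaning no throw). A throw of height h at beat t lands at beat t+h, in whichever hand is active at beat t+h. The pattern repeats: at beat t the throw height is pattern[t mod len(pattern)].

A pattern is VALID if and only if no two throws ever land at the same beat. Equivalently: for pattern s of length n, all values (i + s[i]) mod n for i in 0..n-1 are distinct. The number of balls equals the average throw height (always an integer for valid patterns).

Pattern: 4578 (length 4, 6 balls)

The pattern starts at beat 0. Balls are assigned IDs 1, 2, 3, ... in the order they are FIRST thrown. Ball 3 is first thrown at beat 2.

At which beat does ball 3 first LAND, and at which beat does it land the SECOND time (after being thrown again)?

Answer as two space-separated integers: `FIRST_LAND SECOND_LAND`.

Beat 0 (L): throw ball1 h=4 -> lands@4:L; in-air after throw: [b1@4:L]
Beat 1 (R): throw ball2 h=5 -> lands@6:L; in-air after throw: [b1@4:L b2@6:L]
Beat 2 (L): throw ball3 h=7 -> lands@9:R; in-air after throw: [b1@4:L b2@6:L b3@9:R]
Beat 3 (R): throw ball4 h=8 -> lands@11:R; in-air after throw: [b1@4:L b2@6:L b3@9:R b4@11:R]
Beat 4 (L): throw ball1 h=4 -> lands@8:L; in-air after throw: [b2@6:L b1@8:L b3@9:R b4@11:R]
Beat 5 (R): throw ball5 h=5 -> lands@10:L; in-air after throw: [b2@6:L b1@8:L b3@9:R b5@10:L b4@11:R]
Beat 6 (L): throw ball2 h=7 -> lands@13:R; in-air after throw: [b1@8:L b3@9:R b5@10:L b4@11:R b2@13:R]
Beat 7 (R): throw ball6 h=8 -> lands@15:R; in-air after throw: [b1@8:L b3@9:R b5@10:L b4@11:R b2@13:R b6@15:R]
Beat 8 (L): throw ball1 h=4 -> lands@12:L; in-air after throw: [b3@9:R b5@10:L b4@11:R b1@12:L b2@13:R b6@15:R]
Beat 9 (R): throw ball3 h=5 -> lands@14:L; in-air after throw: [b5@10:L b4@11:R b1@12:L b2@13:R b3@14:L b6@15:R]
Beat 10 (L): throw ball5 h=7 -> lands@17:R; in-air after throw: [b4@11:R b1@12:L b2@13:R b3@14:L b6@15:R b5@17:R]
Beat 11 (R): throw ball4 h=8 -> lands@19:R; in-air after throw: [b1@12:L b2@13:R b3@14:L b6@15:R b5@17:R b4@19:R]
Beat 12 (L): throw ball1 h=4 -> lands@16:L; in-air after throw: [b2@13:R b3@14:L b6@15:R b1@16:L b5@17:R b4@19:R]
Ball 3: thrown@2 h=7 -> first land @9; rethrown@9 h=5 -> second land @14

Answer: 9 14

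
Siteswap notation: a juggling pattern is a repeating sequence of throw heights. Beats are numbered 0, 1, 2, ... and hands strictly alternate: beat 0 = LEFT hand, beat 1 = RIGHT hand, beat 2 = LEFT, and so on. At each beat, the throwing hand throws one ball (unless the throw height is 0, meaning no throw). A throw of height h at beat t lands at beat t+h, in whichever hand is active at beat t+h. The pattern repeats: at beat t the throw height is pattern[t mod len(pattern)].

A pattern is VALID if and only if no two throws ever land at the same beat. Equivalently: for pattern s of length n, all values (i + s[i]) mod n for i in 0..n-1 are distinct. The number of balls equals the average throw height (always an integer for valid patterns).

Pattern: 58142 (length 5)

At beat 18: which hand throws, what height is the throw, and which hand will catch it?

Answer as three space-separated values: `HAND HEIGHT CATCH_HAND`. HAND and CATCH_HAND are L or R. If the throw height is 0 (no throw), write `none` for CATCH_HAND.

Answer: L 4 L

Derivation:
Beat 18: 18 mod 2 = 0, so hand = L
Throw height = pattern[18 mod 5] = pattern[3] = 4
Lands at beat 18+4=22, 22 mod 2 = 0, so catch hand = L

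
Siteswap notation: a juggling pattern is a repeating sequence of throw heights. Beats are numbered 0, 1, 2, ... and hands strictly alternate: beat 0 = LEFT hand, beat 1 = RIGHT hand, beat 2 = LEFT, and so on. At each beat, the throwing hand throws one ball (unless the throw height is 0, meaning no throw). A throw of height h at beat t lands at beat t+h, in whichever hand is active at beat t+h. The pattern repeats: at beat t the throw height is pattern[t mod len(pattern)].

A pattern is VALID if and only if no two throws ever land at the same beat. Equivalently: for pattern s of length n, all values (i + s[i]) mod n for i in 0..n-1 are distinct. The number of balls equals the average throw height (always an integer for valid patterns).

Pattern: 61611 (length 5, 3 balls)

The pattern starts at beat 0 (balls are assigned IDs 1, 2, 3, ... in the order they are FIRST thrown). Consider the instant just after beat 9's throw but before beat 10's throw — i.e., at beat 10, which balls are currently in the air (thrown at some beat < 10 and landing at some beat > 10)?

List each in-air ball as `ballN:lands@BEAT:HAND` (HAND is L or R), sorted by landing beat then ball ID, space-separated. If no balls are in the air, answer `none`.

Beat 0 (L): throw ball1 h=6 -> lands@6:L; in-air after throw: [b1@6:L]
Beat 1 (R): throw ball2 h=1 -> lands@2:L; in-air after throw: [b2@2:L b1@6:L]
Beat 2 (L): throw ball2 h=6 -> lands@8:L; in-air after throw: [b1@6:L b2@8:L]
Beat 3 (R): throw ball3 h=1 -> lands@4:L; in-air after throw: [b3@4:L b1@6:L b2@8:L]
Beat 4 (L): throw ball3 h=1 -> lands@5:R; in-air after throw: [b3@5:R b1@6:L b2@8:L]
Beat 5 (R): throw ball3 h=6 -> lands@11:R; in-air after throw: [b1@6:L b2@8:L b3@11:R]
Beat 6 (L): throw ball1 h=1 -> lands@7:R; in-air after throw: [b1@7:R b2@8:L b3@11:R]
Beat 7 (R): throw ball1 h=6 -> lands@13:R; in-air after throw: [b2@8:L b3@11:R b1@13:R]
Beat 8 (L): throw ball2 h=1 -> lands@9:R; in-air after throw: [b2@9:R b3@11:R b1@13:R]
Beat 9 (R): throw ball2 h=1 -> lands@10:L; in-air after throw: [b2@10:L b3@11:R b1@13:R]
Beat 10 (L): throw ball2 h=6 -> lands@16:L; in-air after throw: [b3@11:R b1@13:R b2@16:L]

Answer: ball3:lands@11:R ball1:lands@13:R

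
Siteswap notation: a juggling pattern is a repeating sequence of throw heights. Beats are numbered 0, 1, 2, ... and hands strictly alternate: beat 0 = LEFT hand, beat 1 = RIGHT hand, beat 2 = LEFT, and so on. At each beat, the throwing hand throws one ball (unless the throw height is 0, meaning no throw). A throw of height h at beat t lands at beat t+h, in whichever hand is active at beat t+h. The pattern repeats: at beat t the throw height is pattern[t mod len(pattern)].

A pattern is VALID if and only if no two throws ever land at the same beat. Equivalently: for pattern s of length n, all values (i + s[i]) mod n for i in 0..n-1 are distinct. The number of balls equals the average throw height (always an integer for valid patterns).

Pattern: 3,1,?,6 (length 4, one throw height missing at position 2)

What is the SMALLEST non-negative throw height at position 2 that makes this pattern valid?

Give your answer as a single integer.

i=0: (0 + 3) mod 4 = 3
i=1: (1 + 1) mod 4 = 2
i=2: s[i]=? (unknown)
i=3: (3 + 6) mod 4 = 1
Known residues: [1, 2, 3]; need a permutation of 0..3, so missing residue r = 0
Need (2 + s) mod 4 = 0; smallest s = (0 - 2) mod 4 = 2

Answer: 2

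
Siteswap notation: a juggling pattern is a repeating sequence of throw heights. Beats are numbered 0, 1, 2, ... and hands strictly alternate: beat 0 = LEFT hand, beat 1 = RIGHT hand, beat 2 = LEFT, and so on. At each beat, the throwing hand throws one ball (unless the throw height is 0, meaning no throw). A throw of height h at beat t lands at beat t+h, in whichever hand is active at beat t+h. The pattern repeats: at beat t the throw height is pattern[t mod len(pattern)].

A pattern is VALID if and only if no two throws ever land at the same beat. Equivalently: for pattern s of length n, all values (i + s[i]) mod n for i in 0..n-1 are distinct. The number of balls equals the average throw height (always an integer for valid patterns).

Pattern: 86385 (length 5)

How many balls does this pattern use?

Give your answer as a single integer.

Answer: 6

Derivation:
Pattern = [8, 6, 3, 8, 5], length n = 5
  position 0: throw height = 8, running sum = 8
  position 1: throw height = 6, running sum = 14
  position 2: throw height = 3, running sum = 17
  position 3: throw height = 8, running sum = 25
  position 4: throw height = 5, running sum = 30
Total sum = 30; balls = sum / n = 30 / 5 = 6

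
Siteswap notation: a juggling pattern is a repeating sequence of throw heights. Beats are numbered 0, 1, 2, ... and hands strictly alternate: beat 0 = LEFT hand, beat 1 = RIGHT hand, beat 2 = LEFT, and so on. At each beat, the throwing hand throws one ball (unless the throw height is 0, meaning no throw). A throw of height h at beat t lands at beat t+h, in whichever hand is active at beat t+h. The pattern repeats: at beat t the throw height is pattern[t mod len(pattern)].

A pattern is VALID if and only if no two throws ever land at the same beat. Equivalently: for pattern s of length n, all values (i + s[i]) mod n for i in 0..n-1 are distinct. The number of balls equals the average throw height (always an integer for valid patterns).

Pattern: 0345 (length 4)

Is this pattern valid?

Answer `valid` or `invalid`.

Answer: invalid

Derivation:
i=0: (i + s[i]) mod n = (0 + 0) mod 4 = 0
i=1: (i + s[i]) mod n = (1 + 3) mod 4 = 0
i=2: (i + s[i]) mod n = (2 + 4) mod 4 = 2
i=3: (i + s[i]) mod n = (3 + 5) mod 4 = 0
Residues: [0, 0, 2, 0], distinct: False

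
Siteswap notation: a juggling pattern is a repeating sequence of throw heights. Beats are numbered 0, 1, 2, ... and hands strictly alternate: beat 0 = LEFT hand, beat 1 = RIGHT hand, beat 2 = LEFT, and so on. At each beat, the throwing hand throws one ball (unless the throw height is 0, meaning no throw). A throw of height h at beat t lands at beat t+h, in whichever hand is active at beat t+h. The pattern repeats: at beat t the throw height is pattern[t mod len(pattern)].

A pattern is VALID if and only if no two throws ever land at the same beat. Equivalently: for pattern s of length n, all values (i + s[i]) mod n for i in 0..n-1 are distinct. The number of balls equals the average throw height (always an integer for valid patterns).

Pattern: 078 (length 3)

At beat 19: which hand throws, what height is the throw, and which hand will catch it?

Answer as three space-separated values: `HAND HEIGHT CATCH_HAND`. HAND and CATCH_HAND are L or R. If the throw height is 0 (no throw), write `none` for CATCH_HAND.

Beat 19: 19 mod 2 = 1, so hand = R
Throw height = pattern[19 mod 3] = pattern[1] = 7
Lands at beat 19+7=26, 26 mod 2 = 0, so catch hand = L

Answer: R 7 L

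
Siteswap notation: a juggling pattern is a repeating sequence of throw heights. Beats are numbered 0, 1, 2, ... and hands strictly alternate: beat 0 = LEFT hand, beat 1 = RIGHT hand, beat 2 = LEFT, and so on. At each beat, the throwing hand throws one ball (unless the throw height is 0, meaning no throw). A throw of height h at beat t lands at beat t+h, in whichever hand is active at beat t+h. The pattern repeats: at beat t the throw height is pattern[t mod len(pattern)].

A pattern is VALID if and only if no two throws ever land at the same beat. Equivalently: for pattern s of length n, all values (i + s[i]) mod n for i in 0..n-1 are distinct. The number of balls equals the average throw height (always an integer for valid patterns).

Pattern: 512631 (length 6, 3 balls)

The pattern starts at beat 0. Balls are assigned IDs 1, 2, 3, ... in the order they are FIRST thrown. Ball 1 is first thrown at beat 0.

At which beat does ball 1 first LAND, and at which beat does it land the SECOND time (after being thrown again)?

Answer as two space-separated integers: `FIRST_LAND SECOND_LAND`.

Answer: 5 6

Derivation:
Beat 0 (L): throw ball1 h=5 -> lands@5:R; in-air after throw: [b1@5:R]
Beat 1 (R): throw ball2 h=1 -> lands@2:L; in-air after throw: [b2@2:L b1@5:R]
Beat 2 (L): throw ball2 h=2 -> lands@4:L; in-air after throw: [b2@4:L b1@5:R]
Beat 3 (R): throw ball3 h=6 -> lands@9:R; in-air after throw: [b2@4:L b1@5:R b3@9:R]
Beat 4 (L): throw ball2 h=3 -> lands@7:R; in-air after throw: [b1@5:R b2@7:R b3@9:R]
Beat 5 (R): throw ball1 h=1 -> lands@6:L; in-air after throw: [b1@6:L b2@7:R b3@9:R]
Beat 6 (L): throw ball1 h=5 -> lands@11:R; in-air after throw: [b2@7:R b3@9:R b1@11:R]
Ball 1: thrown@0 h=5 -> first land @5; rethrown@5 h=1 -> second land @6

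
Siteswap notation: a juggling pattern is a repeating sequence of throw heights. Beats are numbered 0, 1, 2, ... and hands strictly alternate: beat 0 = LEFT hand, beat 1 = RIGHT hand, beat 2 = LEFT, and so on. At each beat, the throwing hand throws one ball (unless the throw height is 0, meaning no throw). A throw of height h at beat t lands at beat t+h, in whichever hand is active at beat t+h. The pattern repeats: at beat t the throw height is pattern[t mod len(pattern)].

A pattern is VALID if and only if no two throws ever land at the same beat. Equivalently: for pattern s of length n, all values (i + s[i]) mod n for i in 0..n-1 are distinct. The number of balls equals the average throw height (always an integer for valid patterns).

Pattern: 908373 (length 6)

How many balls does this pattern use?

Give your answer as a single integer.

Answer: 5

Derivation:
Pattern = [9, 0, 8, 3, 7, 3], length n = 6
  position 0: throw height = 9, running sum = 9
  position 1: throw height = 0, running sum = 9
  position 2: throw height = 8, running sum = 17
  position 3: throw height = 3, running sum = 20
  position 4: throw height = 7, running sum = 27
  position 5: throw height = 3, running sum = 30
Total sum = 30; balls = sum / n = 30 / 6 = 5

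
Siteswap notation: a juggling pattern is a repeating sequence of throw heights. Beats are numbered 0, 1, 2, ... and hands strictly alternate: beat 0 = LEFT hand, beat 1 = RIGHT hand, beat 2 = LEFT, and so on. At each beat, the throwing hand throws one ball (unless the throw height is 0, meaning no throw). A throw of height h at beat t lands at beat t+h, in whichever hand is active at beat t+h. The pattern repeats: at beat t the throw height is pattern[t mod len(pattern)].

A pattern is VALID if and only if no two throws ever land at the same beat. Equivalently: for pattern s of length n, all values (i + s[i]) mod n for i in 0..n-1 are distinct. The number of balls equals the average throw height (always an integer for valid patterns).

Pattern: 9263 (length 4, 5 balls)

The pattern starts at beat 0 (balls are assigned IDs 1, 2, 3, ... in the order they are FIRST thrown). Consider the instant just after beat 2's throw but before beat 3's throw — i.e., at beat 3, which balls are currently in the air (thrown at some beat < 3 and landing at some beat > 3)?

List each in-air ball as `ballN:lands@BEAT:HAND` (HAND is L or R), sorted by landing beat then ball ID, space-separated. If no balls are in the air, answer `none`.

Answer: ball3:lands@8:L ball1:lands@9:R

Derivation:
Beat 0 (L): throw ball1 h=9 -> lands@9:R; in-air after throw: [b1@9:R]
Beat 1 (R): throw ball2 h=2 -> lands@3:R; in-air after throw: [b2@3:R b1@9:R]
Beat 2 (L): throw ball3 h=6 -> lands@8:L; in-air after throw: [b2@3:R b3@8:L b1@9:R]
Beat 3 (R): throw ball2 h=3 -> lands@6:L; in-air after throw: [b2@6:L b3@8:L b1@9:R]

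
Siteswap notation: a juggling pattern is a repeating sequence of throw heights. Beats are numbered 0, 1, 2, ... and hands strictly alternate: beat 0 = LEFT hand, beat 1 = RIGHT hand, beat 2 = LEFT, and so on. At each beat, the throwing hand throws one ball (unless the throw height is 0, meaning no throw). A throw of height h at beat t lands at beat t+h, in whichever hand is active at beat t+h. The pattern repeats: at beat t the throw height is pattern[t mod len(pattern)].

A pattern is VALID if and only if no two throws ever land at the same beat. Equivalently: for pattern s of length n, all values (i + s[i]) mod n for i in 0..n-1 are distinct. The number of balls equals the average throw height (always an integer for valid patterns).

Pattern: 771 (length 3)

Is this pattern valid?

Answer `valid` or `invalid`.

i=0: (i + s[i]) mod n = (0 + 7) mod 3 = 1
i=1: (i + s[i]) mod n = (1 + 7) mod 3 = 2
i=2: (i + s[i]) mod n = (2 + 1) mod 3 = 0
Residues: [1, 2, 0], distinct: True

Answer: valid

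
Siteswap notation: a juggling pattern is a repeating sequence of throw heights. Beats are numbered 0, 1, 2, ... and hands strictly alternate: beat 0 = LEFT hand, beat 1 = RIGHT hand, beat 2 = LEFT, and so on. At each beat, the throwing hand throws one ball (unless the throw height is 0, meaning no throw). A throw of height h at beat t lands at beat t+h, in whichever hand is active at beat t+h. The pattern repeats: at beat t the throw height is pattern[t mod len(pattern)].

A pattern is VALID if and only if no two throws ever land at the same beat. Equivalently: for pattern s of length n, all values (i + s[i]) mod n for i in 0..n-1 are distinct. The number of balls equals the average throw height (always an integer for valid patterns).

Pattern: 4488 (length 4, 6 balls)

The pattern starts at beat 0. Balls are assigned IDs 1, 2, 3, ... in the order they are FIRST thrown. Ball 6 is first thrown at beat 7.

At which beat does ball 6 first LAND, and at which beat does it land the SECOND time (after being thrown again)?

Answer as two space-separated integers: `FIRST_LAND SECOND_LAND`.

Answer: 15 23

Derivation:
Beat 0 (L): throw ball1 h=4 -> lands@4:L; in-air after throw: [b1@4:L]
Beat 1 (R): throw ball2 h=4 -> lands@5:R; in-air after throw: [b1@4:L b2@5:R]
Beat 2 (L): throw ball3 h=8 -> lands@10:L; in-air after throw: [b1@4:L b2@5:R b3@10:L]
Beat 3 (R): throw ball4 h=8 -> lands@11:R; in-air after throw: [b1@4:L b2@5:R b3@10:L b4@11:R]
Beat 4 (L): throw ball1 h=4 -> lands@8:L; in-air after throw: [b2@5:R b1@8:L b3@10:L b4@11:R]
Beat 5 (R): throw ball2 h=4 -> lands@9:R; in-air after throw: [b1@8:L b2@9:R b3@10:L b4@11:R]
Beat 6 (L): throw ball5 h=8 -> lands@14:L; in-air after throw: [b1@8:L b2@9:R b3@10:L b4@11:R b5@14:L]
Beat 7 (R): throw ball6 h=8 -> lands@15:R; in-air after throw: [b1@8:L b2@9:R b3@10:L b4@11:R b5@14:L b6@15:R]
Beat 8 (L): throw ball1 h=4 -> lands@12:L; in-air after throw: [b2@9:R b3@10:L b4@11:R b1@12:L b5@14:L b6@15:R]
Beat 9 (R): throw ball2 h=4 -> lands@13:R; in-air after throw: [b3@10:L b4@11:R b1@12:L b2@13:R b5@14:L b6@15:R]
Beat 10 (L): throw ball3 h=8 -> lands@18:L; in-air after throw: [b4@11:R b1@12:L b2@13:R b5@14:L b6@15:R b3@18:L]
Beat 11 (R): throw ball4 h=8 -> lands@19:R; in-air after throw: [b1@12:L b2@13:R b5@14:L b6@15:R b3@18:L b4@19:R]
Beat 12 (L): throw ball1 h=4 -> lands@16:L; in-air after throw: [b2@13:R b5@14:L b6@15:R b1@16:L b3@18:L b4@19:R]
Beat 13 (R): throw ball2 h=4 -> lands@17:R; in-air after throw: [b5@14:L b6@15:R b1@16:L b2@17:R b3@18:L b4@19:R]
Beat 14 (L): throw ball5 h=8 -> lands@22:L; in-air after throw: [b6@15:R b1@16:L b2@17:R b3@18:L b4@19:R b5@22:L]
Beat 15 (R): throw ball6 h=8 -> lands@23:R; in-air after throw: [b1@16:L b2@17:R b3@18:L b4@19:R b5@22:L b6@23:R]
Beat 16 (L): throw ball1 h=4 -> lands@20:L; in-air after throw: [b2@17:R b3@18:L b4@19:R b1@20:L b5@22:L b6@23:R]
Beat 17 (R): throw ball2 h=4 -> lands@21:R; in-air after throw: [b3@18:L b4@19:R b1@20:L b2@21:R b5@22:L b6@23:R]
Beat 18 (L): throw ball3 h=8 -> lands@26:L; in-air after throw: [b4@19:R b1@20:L b2@21:R b5@22:L b6@23:R b3@26:L]
Beat 19 (R): throw ball4 h=8 -> lands@27:R; in-air after throw: [b1@20:L b2@21:R b5@22:L b6@23:R b3@26:L b4@27:R]
Beat 20 (L): throw ball1 h=4 -> lands@24:L; in-air after throw: [b2@21:R b5@22:L b6@23:R b1@24:L b3@26:L b4@27:R]
Beat 21 (R): throw ball2 h=4 -> lands@25:R; in-air after throw: [b5@22:L b6@23:R b1@24:L b2@25:R b3@26:L b4@27:R]
Beat 22 (L): throw ball5 h=8 -> lands@30:L; in-air after throw: [b6@23:R b1@24:L b2@25:R b3@26:L b4@27:R b5@30:L]
Beat 23 (R): throw ball6 h=8 -> lands@31:R; in-air after throw: [b1@24:L b2@25:R b3@26:L b4@27:R b5@30:L b6@31:R]
Ball 6: thrown@7 h=8 -> first land @15; rethrown@15 h=8 -> second land @23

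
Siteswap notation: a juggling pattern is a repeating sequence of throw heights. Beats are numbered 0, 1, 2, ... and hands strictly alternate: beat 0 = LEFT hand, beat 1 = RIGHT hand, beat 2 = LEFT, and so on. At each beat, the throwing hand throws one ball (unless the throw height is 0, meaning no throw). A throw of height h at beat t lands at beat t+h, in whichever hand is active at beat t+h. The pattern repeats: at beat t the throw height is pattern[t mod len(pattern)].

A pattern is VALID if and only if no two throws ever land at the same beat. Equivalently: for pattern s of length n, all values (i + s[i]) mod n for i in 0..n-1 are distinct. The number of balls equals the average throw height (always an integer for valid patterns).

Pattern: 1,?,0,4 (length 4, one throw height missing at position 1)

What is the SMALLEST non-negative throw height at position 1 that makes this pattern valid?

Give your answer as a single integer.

i=0: (0 + 1) mod 4 = 1
i=1: s[i]=? (unknown)
i=2: (2 + 0) mod 4 = 2
i=3: (3 + 4) mod 4 = 3
Known residues: [1, 2, 3]; need a permutation of 0..3, so missing residue r = 0
Need (1 + s) mod 4 = 0; smallest s = (0 - 1) mod 4 = 3

Answer: 3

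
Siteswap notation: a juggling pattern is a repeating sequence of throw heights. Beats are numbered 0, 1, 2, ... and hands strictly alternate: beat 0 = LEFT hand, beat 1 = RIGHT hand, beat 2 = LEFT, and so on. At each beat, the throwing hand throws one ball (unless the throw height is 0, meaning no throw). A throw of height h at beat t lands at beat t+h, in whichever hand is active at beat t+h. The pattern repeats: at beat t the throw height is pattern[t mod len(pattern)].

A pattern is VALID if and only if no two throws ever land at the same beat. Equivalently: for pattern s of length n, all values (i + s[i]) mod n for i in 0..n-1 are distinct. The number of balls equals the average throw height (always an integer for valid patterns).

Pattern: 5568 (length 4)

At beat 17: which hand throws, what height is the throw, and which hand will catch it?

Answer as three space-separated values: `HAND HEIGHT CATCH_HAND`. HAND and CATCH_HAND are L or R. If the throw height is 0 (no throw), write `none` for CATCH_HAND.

Answer: R 5 L

Derivation:
Beat 17: 17 mod 2 = 1, so hand = R
Throw height = pattern[17 mod 4] = pattern[1] = 5
Lands at beat 17+5=22, 22 mod 2 = 0, so catch hand = L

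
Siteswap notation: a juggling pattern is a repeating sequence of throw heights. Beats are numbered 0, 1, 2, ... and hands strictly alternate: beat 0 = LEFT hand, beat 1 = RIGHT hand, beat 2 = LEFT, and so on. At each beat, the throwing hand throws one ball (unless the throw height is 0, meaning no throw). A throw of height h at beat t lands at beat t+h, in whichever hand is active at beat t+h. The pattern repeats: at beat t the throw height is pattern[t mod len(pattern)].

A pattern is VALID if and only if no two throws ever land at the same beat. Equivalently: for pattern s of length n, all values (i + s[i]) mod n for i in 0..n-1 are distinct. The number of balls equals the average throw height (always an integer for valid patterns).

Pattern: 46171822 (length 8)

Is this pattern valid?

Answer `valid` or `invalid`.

Answer: invalid

Derivation:
i=0: (i + s[i]) mod n = (0 + 4) mod 8 = 4
i=1: (i + s[i]) mod n = (1 + 6) mod 8 = 7
i=2: (i + s[i]) mod n = (2 + 1) mod 8 = 3
i=3: (i + s[i]) mod n = (3 + 7) mod 8 = 2
i=4: (i + s[i]) mod n = (4 + 1) mod 8 = 5
i=5: (i + s[i]) mod n = (5 + 8) mod 8 = 5
i=6: (i + s[i]) mod n = (6 + 2) mod 8 = 0
i=7: (i + s[i]) mod n = (7 + 2) mod 8 = 1
Residues: [4, 7, 3, 2, 5, 5, 0, 1], distinct: False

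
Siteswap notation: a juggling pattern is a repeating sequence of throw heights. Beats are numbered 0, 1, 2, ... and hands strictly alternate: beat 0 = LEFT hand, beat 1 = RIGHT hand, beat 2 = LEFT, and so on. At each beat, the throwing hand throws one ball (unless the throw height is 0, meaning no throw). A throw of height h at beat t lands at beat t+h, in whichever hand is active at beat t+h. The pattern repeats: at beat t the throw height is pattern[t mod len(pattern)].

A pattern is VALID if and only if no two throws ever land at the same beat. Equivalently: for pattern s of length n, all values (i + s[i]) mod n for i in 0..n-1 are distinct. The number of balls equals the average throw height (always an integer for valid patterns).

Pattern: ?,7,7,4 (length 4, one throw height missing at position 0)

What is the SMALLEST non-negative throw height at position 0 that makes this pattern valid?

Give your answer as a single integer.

Answer: 2

Derivation:
i=0: s[i]=? (unknown)
i=1: (1 + 7) mod 4 = 0
i=2: (2 + 7) mod 4 = 1
i=3: (3 + 4) mod 4 = 3
Known residues: [0, 1, 3]; need a permutation of 0..3, so missing residue r = 2
Need (0 + s) mod 4 = 2; smallest s = (2 - 0) mod 4 = 2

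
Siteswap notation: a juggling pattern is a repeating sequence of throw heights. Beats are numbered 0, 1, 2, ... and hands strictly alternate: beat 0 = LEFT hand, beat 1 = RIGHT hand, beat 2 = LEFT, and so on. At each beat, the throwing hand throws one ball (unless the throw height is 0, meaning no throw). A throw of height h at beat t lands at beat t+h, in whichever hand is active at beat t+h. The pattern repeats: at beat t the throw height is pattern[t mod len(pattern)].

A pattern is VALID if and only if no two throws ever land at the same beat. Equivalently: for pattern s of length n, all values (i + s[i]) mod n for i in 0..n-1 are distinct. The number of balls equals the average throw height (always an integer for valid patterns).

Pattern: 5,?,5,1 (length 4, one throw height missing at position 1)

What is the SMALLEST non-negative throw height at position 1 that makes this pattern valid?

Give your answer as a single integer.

Answer: 1

Derivation:
i=0: (0 + 5) mod 4 = 1
i=1: s[i]=? (unknown)
i=2: (2 + 5) mod 4 = 3
i=3: (3 + 1) mod 4 = 0
Known residues: [0, 1, 3]; need a permutation of 0..3, so missing residue r = 2
Need (1 + s) mod 4 = 2; smallest s = (2 - 1) mod 4 = 1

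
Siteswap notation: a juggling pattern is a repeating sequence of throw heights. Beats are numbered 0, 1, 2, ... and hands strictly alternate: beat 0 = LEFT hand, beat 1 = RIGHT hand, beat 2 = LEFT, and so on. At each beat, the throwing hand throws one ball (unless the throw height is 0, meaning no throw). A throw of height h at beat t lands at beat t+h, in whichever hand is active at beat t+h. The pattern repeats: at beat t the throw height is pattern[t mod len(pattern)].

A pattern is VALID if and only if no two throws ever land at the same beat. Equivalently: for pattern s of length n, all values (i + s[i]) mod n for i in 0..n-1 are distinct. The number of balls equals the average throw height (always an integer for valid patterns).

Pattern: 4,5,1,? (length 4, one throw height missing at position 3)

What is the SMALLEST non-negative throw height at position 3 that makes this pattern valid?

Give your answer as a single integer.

Answer: 2

Derivation:
i=0: (0 + 4) mod 4 = 0
i=1: (1 + 5) mod 4 = 2
i=2: (2 + 1) mod 4 = 3
i=3: s[i]=? (unknown)
Known residues: [0, 2, 3]; need a permutation of 0..3, so missing residue r = 1
Need (3 + s) mod 4 = 1; smallest s = (1 - 3) mod 4 = 2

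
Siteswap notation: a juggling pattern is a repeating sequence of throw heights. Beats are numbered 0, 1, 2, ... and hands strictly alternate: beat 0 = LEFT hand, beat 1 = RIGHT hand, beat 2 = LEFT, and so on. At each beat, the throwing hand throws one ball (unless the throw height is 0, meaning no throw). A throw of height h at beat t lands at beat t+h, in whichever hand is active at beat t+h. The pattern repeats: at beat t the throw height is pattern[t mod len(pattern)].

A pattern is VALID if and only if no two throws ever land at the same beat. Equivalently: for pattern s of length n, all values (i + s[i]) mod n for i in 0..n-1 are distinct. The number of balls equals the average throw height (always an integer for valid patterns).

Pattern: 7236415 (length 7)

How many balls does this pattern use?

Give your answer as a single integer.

Answer: 4

Derivation:
Pattern = [7, 2, 3, 6, 4, 1, 5], length n = 7
  position 0: throw height = 7, running sum = 7
  position 1: throw height = 2, running sum = 9
  position 2: throw height = 3, running sum = 12
  position 3: throw height = 6, running sum = 18
  position 4: throw height = 4, running sum = 22
  position 5: throw height = 1, running sum = 23
  position 6: throw height = 5, running sum = 28
Total sum = 28; balls = sum / n = 28 / 7 = 4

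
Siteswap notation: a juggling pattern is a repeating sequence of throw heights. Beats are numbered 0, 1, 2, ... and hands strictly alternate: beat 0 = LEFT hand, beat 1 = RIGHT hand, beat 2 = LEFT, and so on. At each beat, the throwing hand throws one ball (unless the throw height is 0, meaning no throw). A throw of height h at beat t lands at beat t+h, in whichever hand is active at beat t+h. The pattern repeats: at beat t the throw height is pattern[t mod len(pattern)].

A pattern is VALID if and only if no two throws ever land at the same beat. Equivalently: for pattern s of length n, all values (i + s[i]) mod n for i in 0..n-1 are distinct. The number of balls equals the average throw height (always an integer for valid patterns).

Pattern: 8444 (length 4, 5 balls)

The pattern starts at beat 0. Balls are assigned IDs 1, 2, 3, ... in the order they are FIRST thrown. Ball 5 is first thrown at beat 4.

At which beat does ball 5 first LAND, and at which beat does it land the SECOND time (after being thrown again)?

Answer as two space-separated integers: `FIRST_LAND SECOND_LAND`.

Answer: 12 20

Derivation:
Beat 0 (L): throw ball1 h=8 -> lands@8:L; in-air after throw: [b1@8:L]
Beat 1 (R): throw ball2 h=4 -> lands@5:R; in-air after throw: [b2@5:R b1@8:L]
Beat 2 (L): throw ball3 h=4 -> lands@6:L; in-air after throw: [b2@5:R b3@6:L b1@8:L]
Beat 3 (R): throw ball4 h=4 -> lands@7:R; in-air after throw: [b2@5:R b3@6:L b4@7:R b1@8:L]
Beat 4 (L): throw ball5 h=8 -> lands@12:L; in-air after throw: [b2@5:R b3@6:L b4@7:R b1@8:L b5@12:L]
Beat 5 (R): throw ball2 h=4 -> lands@9:R; in-air after throw: [b3@6:L b4@7:R b1@8:L b2@9:R b5@12:L]
Beat 6 (L): throw ball3 h=4 -> lands@10:L; in-air after throw: [b4@7:R b1@8:L b2@9:R b3@10:L b5@12:L]
Beat 7 (R): throw ball4 h=4 -> lands@11:R; in-air after throw: [b1@8:L b2@9:R b3@10:L b4@11:R b5@12:L]
Beat 8 (L): throw ball1 h=8 -> lands@16:L; in-air after throw: [b2@9:R b3@10:L b4@11:R b5@12:L b1@16:L]
Beat 9 (R): throw ball2 h=4 -> lands@13:R; in-air after throw: [b3@10:L b4@11:R b5@12:L b2@13:R b1@16:L]
Beat 10 (L): throw ball3 h=4 -> lands@14:L; in-air after throw: [b4@11:R b5@12:L b2@13:R b3@14:L b1@16:L]
Beat 11 (R): throw ball4 h=4 -> lands@15:R; in-air after throw: [b5@12:L b2@13:R b3@14:L b4@15:R b1@16:L]
Beat 12 (L): throw ball5 h=8 -> lands@20:L; in-air after throw: [b2@13:R b3@14:L b4@15:R b1@16:L b5@20:L]
Beat 13 (R): throw ball2 h=4 -> lands@17:R; in-air after throw: [b3@14:L b4@15:R b1@16:L b2@17:R b5@20:L]
Beat 14 (L): throw ball3 h=4 -> lands@18:L; in-air after throw: [b4@15:R b1@16:L b2@17:R b3@18:L b5@20:L]
Beat 15 (R): throw ball4 h=4 -> lands@19:R; in-air after throw: [b1@16:L b2@17:R b3@18:L b4@19:R b5@20:L]
Beat 16 (L): throw ball1 h=8 -> lands@24:L; in-air after throw: [b2@17:R b3@18:L b4@19:R b5@20:L b1@24:L]
Beat 17 (R): throw ball2 h=4 -> lands@21:R; in-air after throw: [b3@18:L b4@19:R b5@20:L b2@21:R b1@24:L]
Beat 18 (L): throw ball3 h=4 -> lands@22:L; in-air after throw: [b4@19:R b5@20:L b2@21:R b3@22:L b1@24:L]
Beat 19 (R): throw ball4 h=4 -> lands@23:R; in-air after throw: [b5@20:L b2@21:R b3@22:L b4@23:R b1@24:L]
Beat 20 (L): throw ball5 h=8 -> lands@28:L; in-air after throw: [b2@21:R b3@22:L b4@23:R b1@24:L b5@28:L]
Ball 5: thrown@4 h=8 -> first land @12; rethrown@12 h=8 -> second land @20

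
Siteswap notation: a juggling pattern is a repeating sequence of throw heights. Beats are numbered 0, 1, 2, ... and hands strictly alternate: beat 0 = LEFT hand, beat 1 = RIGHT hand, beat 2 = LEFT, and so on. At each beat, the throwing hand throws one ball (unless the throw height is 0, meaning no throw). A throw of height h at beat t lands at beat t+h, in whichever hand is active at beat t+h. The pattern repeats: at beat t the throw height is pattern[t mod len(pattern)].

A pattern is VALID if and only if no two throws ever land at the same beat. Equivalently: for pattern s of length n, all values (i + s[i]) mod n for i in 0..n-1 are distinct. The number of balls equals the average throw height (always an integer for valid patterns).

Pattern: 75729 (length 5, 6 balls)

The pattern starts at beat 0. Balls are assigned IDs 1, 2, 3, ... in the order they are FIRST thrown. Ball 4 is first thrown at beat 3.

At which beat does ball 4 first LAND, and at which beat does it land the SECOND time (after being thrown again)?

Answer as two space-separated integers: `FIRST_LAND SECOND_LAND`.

Answer: 5 12

Derivation:
Beat 0 (L): throw ball1 h=7 -> lands@7:R; in-air after throw: [b1@7:R]
Beat 1 (R): throw ball2 h=5 -> lands@6:L; in-air after throw: [b2@6:L b1@7:R]
Beat 2 (L): throw ball3 h=7 -> lands@9:R; in-air after throw: [b2@6:L b1@7:R b3@9:R]
Beat 3 (R): throw ball4 h=2 -> lands@5:R; in-air after throw: [b4@5:R b2@6:L b1@7:R b3@9:R]
Beat 4 (L): throw ball5 h=9 -> lands@13:R; in-air after throw: [b4@5:R b2@6:L b1@7:R b3@9:R b5@13:R]
Beat 5 (R): throw ball4 h=7 -> lands@12:L; in-air after throw: [b2@6:L b1@7:R b3@9:R b4@12:L b5@13:R]
Beat 6 (L): throw ball2 h=5 -> lands@11:R; in-air after throw: [b1@7:R b3@9:R b2@11:R b4@12:L b5@13:R]
Beat 7 (R): throw ball1 h=7 -> lands@14:L; in-air after throw: [b3@9:R b2@11:R b4@12:L b5@13:R b1@14:L]
Beat 8 (L): throw ball6 h=2 -> lands@10:L; in-air after throw: [b3@9:R b6@10:L b2@11:R b4@12:L b5@13:R b1@14:L]
Beat 9 (R): throw ball3 h=9 -> lands@18:L; in-air after throw: [b6@10:L b2@11:R b4@12:L b5@13:R b1@14:L b3@18:L]
Beat 10 (L): throw ball6 h=7 -> lands@17:R; in-air after throw: [b2@11:R b4@12:L b5@13:R b1@14:L b6@17:R b3@18:L]
Beat 11 (R): throw ball2 h=5 -> lands@16:L; in-air after throw: [b4@12:L b5@13:R b1@14:L b2@16:L b6@17:R b3@18:L]
Beat 12 (L): throw ball4 h=7 -> lands@19:R; in-air after throw: [b5@13:R b1@14:L b2@16:L b6@17:R b3@18:L b4@19:R]
Ball 4: thrown@3 h=2 -> first land @5; rethrown@5 h=7 -> second land @12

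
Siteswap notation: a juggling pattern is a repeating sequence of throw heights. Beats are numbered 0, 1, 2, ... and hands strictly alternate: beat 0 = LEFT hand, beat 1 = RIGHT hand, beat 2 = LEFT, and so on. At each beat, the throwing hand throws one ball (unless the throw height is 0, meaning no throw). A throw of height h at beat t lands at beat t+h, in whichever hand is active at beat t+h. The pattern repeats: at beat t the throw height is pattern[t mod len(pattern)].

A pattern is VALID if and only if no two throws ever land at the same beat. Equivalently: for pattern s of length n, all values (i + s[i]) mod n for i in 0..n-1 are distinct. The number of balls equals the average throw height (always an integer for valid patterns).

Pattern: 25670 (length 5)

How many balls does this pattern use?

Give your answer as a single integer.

Pattern = [2, 5, 6, 7, 0], length n = 5
  position 0: throw height = 2, running sum = 2
  position 1: throw height = 5, running sum = 7
  position 2: throw height = 6, running sum = 13
  position 3: throw height = 7, running sum = 20
  position 4: throw height = 0, running sum = 20
Total sum = 20; balls = sum / n = 20 / 5 = 4

Answer: 4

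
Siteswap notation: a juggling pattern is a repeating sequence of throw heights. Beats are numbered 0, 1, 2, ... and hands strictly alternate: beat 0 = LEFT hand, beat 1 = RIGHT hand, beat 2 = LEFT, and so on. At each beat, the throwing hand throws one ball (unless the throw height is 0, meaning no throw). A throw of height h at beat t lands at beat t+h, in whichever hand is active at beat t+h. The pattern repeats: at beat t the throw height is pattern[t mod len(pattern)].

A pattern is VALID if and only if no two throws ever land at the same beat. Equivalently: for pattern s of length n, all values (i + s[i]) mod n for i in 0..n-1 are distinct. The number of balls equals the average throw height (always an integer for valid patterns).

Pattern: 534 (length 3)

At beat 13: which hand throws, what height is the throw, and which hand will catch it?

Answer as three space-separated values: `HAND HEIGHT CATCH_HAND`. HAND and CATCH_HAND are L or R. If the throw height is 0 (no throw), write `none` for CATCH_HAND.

Beat 13: 13 mod 2 = 1, so hand = R
Throw height = pattern[13 mod 3] = pattern[1] = 3
Lands at beat 13+3=16, 16 mod 2 = 0, so catch hand = L

Answer: R 3 L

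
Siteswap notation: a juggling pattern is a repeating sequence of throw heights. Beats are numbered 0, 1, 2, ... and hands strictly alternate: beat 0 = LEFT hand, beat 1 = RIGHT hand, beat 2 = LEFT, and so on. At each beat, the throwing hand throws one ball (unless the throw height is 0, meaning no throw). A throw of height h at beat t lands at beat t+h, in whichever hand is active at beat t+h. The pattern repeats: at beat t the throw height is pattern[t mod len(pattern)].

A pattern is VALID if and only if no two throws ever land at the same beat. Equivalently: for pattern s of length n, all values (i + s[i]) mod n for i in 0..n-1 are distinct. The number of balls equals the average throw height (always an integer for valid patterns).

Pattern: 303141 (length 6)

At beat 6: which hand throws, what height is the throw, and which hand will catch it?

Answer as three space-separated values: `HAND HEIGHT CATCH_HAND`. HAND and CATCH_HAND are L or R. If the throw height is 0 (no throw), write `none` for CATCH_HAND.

Answer: L 3 R

Derivation:
Beat 6: 6 mod 2 = 0, so hand = L
Throw height = pattern[6 mod 6] = pattern[0] = 3
Lands at beat 6+3=9, 9 mod 2 = 1, so catch hand = R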